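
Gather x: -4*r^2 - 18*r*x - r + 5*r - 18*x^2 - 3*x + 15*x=-4*r^2 + 4*r - 18*x^2 + x*(12 - 18*r)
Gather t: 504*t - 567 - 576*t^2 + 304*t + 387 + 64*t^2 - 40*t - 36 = -512*t^2 + 768*t - 216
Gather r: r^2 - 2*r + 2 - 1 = r^2 - 2*r + 1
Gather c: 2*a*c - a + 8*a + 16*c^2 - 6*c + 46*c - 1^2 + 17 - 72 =7*a + 16*c^2 + c*(2*a + 40) - 56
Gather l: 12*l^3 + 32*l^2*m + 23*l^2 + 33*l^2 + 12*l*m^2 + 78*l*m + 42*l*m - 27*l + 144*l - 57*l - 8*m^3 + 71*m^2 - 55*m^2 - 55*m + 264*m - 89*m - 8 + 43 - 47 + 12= 12*l^3 + l^2*(32*m + 56) + l*(12*m^2 + 120*m + 60) - 8*m^3 + 16*m^2 + 120*m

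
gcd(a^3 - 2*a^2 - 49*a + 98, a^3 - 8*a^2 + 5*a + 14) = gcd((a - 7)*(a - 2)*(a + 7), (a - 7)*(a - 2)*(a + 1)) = a^2 - 9*a + 14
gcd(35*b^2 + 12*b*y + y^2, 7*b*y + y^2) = 7*b + y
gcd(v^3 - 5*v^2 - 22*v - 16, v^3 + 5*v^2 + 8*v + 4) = v^2 + 3*v + 2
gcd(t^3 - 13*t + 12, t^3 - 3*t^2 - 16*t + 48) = t^2 + t - 12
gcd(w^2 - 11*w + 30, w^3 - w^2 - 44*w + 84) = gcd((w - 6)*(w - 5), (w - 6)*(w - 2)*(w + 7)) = w - 6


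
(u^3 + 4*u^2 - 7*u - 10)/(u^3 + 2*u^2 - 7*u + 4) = (u^3 + 4*u^2 - 7*u - 10)/(u^3 + 2*u^2 - 7*u + 4)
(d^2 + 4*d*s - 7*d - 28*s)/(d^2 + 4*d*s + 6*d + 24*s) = (d - 7)/(d + 6)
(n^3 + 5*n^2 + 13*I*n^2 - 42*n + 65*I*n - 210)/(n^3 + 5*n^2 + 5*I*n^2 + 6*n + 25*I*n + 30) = (n + 7*I)/(n - I)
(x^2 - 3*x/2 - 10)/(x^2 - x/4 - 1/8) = 4*(-2*x^2 + 3*x + 20)/(-8*x^2 + 2*x + 1)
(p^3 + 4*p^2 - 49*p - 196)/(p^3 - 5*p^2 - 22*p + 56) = (p + 7)/(p - 2)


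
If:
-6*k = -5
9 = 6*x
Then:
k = 5/6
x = 3/2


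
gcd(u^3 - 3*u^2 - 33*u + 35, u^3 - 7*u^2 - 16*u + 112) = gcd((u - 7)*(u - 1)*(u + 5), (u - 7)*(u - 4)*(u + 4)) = u - 7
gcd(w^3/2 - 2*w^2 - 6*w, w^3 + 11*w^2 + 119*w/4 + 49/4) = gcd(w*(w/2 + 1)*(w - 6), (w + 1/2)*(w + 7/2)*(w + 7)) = 1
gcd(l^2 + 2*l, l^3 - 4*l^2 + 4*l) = l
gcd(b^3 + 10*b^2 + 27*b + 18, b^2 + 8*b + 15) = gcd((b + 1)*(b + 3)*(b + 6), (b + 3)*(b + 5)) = b + 3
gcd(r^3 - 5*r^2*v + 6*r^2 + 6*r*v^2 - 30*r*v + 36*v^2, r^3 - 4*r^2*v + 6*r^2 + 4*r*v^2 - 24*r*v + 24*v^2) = r^2 - 2*r*v + 6*r - 12*v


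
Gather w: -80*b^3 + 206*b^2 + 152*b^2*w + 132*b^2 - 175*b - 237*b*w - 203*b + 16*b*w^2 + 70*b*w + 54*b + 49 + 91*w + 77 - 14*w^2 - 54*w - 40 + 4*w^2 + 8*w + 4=-80*b^3 + 338*b^2 - 324*b + w^2*(16*b - 10) + w*(152*b^2 - 167*b + 45) + 90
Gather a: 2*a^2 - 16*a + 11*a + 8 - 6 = 2*a^2 - 5*a + 2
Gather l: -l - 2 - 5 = -l - 7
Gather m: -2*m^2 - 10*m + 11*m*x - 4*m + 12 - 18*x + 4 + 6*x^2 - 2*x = -2*m^2 + m*(11*x - 14) + 6*x^2 - 20*x + 16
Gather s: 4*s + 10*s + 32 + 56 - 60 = 14*s + 28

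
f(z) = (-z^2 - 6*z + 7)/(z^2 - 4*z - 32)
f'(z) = (4 - 2*z)*(-z^2 - 6*z + 7)/(z^2 - 4*z - 32)^2 + (-2*z - 6)/(z^2 - 4*z - 32)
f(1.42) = 0.10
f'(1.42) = 0.24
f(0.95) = -0.01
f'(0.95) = 0.23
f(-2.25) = -0.86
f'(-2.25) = 0.49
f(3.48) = 0.77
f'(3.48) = 0.45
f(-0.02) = -0.22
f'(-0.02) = 0.21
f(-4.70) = 1.47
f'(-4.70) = 2.61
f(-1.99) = -0.75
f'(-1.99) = 0.40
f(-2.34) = -0.91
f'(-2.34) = 0.54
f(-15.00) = -0.51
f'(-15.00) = 0.03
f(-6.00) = 0.25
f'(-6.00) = 0.36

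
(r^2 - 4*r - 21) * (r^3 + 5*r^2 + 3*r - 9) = r^5 + r^4 - 38*r^3 - 126*r^2 - 27*r + 189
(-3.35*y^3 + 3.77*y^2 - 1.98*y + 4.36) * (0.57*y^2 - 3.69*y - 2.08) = -1.9095*y^5 + 14.5104*y^4 - 8.0719*y^3 + 1.9498*y^2 - 11.97*y - 9.0688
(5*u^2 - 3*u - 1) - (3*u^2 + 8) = 2*u^2 - 3*u - 9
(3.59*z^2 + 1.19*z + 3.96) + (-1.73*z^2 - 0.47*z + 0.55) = 1.86*z^2 + 0.72*z + 4.51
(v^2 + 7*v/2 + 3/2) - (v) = v^2 + 5*v/2 + 3/2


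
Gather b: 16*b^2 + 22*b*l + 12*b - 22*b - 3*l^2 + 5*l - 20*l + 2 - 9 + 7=16*b^2 + b*(22*l - 10) - 3*l^2 - 15*l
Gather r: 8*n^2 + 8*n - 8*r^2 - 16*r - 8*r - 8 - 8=8*n^2 + 8*n - 8*r^2 - 24*r - 16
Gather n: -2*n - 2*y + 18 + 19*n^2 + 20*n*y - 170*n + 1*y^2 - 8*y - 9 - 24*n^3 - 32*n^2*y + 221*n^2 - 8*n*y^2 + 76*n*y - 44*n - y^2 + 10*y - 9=-24*n^3 + n^2*(240 - 32*y) + n*(-8*y^2 + 96*y - 216)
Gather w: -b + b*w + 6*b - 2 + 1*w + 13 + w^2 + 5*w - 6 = 5*b + w^2 + w*(b + 6) + 5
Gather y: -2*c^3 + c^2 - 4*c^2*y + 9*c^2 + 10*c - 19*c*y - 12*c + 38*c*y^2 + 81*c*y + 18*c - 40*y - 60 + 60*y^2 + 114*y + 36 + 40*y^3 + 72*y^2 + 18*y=-2*c^3 + 10*c^2 + 16*c + 40*y^3 + y^2*(38*c + 132) + y*(-4*c^2 + 62*c + 92) - 24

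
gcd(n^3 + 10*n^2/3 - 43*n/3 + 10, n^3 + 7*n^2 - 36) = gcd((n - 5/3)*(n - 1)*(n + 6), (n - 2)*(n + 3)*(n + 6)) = n + 6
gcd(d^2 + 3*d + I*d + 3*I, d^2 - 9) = d + 3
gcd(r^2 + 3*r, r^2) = r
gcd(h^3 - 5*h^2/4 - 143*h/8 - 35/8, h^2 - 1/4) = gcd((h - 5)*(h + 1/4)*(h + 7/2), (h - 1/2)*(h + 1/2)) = 1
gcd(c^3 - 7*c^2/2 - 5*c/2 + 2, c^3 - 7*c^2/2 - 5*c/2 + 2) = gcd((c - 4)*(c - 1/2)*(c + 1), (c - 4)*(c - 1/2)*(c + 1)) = c^3 - 7*c^2/2 - 5*c/2 + 2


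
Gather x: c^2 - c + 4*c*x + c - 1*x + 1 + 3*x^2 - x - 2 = c^2 + 3*x^2 + x*(4*c - 2) - 1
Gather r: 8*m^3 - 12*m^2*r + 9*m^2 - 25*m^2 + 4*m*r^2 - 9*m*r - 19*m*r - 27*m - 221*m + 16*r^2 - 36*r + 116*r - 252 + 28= 8*m^3 - 16*m^2 - 248*m + r^2*(4*m + 16) + r*(-12*m^2 - 28*m + 80) - 224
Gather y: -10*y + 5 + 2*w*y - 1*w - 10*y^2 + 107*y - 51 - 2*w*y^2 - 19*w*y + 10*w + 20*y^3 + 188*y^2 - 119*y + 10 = 9*w + 20*y^3 + y^2*(178 - 2*w) + y*(-17*w - 22) - 36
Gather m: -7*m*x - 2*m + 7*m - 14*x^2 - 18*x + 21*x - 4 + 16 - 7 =m*(5 - 7*x) - 14*x^2 + 3*x + 5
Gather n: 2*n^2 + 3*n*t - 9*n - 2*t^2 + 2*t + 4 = 2*n^2 + n*(3*t - 9) - 2*t^2 + 2*t + 4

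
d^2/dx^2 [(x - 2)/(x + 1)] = -6/(x + 1)^3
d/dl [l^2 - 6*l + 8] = 2*l - 6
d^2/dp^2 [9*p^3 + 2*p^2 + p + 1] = 54*p + 4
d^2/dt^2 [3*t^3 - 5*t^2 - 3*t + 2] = 18*t - 10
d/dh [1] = 0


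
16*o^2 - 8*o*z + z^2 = (-4*o + z)^2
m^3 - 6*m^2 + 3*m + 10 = (m - 5)*(m - 2)*(m + 1)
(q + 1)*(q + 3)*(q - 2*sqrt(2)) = q^3 - 2*sqrt(2)*q^2 + 4*q^2 - 8*sqrt(2)*q + 3*q - 6*sqrt(2)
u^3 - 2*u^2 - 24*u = u*(u - 6)*(u + 4)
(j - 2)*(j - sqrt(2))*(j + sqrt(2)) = j^3 - 2*j^2 - 2*j + 4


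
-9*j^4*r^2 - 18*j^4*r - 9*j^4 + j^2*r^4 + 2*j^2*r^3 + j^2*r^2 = (-3*j + r)*(3*j + r)*(j*r + j)^2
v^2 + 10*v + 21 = (v + 3)*(v + 7)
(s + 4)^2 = s^2 + 8*s + 16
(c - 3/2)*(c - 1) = c^2 - 5*c/2 + 3/2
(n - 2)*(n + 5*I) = n^2 - 2*n + 5*I*n - 10*I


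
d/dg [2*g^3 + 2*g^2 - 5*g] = 6*g^2 + 4*g - 5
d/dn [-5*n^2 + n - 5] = 1 - 10*n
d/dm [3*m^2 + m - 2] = 6*m + 1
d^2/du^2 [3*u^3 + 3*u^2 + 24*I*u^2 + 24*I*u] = 18*u + 6 + 48*I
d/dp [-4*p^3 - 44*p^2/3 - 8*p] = -12*p^2 - 88*p/3 - 8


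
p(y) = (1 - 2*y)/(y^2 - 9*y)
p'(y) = (1 - 2*y)*(9 - 2*y)/(y^2 - 9*y)^2 - 2/(y^2 - 9*y)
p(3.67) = 0.32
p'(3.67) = 0.07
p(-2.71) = 0.20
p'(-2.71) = 0.03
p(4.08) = 0.36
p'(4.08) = 0.08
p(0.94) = 0.12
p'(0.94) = 0.15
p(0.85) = 0.10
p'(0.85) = 0.18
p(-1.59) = 0.25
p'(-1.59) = 0.06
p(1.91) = 0.21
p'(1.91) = 0.07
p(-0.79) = 0.33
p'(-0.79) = 0.20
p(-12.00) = 0.10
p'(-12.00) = 0.01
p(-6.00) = 0.14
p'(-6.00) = 0.01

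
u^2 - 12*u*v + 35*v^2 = (u - 7*v)*(u - 5*v)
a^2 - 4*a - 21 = (a - 7)*(a + 3)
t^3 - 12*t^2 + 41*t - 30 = (t - 6)*(t - 5)*(t - 1)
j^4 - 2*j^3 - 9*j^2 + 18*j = j*(j - 3)*(j - 2)*(j + 3)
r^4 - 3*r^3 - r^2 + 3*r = r*(r - 3)*(r - 1)*(r + 1)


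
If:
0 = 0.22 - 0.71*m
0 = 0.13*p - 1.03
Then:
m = 0.31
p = 7.92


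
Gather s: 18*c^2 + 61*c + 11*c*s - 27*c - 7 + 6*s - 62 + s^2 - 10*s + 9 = 18*c^2 + 34*c + s^2 + s*(11*c - 4) - 60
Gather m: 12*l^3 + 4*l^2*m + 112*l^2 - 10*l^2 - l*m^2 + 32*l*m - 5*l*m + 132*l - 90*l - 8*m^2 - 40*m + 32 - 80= 12*l^3 + 102*l^2 + 42*l + m^2*(-l - 8) + m*(4*l^2 + 27*l - 40) - 48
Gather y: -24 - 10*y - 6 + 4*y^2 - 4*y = 4*y^2 - 14*y - 30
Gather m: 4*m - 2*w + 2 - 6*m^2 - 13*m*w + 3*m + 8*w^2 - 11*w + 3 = -6*m^2 + m*(7 - 13*w) + 8*w^2 - 13*w + 5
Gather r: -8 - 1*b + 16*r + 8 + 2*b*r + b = r*(2*b + 16)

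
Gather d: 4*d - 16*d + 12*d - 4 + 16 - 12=0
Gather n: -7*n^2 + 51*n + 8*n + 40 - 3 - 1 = -7*n^2 + 59*n + 36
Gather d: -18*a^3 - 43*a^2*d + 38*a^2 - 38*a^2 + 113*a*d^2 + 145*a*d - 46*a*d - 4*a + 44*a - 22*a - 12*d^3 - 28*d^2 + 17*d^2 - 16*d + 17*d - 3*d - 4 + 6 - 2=-18*a^3 + 18*a - 12*d^3 + d^2*(113*a - 11) + d*(-43*a^2 + 99*a - 2)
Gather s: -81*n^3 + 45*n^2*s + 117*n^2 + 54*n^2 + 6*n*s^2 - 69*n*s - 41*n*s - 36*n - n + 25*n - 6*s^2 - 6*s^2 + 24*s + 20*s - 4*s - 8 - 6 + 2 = -81*n^3 + 171*n^2 - 12*n + s^2*(6*n - 12) + s*(45*n^2 - 110*n + 40) - 12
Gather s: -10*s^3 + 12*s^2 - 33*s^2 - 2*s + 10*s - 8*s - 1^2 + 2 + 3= -10*s^3 - 21*s^2 + 4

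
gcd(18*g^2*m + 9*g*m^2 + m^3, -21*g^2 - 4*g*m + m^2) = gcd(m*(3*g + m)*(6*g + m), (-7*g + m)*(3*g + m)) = 3*g + m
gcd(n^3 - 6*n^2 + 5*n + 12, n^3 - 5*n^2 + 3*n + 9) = n^2 - 2*n - 3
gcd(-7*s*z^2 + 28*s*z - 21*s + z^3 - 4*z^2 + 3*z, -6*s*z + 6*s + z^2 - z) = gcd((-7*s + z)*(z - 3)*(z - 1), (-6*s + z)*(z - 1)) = z - 1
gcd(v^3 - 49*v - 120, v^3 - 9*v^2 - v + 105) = v + 3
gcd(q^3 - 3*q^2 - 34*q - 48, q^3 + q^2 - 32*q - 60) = q + 2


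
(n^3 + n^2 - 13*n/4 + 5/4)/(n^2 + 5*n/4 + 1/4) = (4*n^3 + 4*n^2 - 13*n + 5)/(4*n^2 + 5*n + 1)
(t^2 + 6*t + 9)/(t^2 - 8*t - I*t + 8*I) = (t^2 + 6*t + 9)/(t^2 - 8*t - I*t + 8*I)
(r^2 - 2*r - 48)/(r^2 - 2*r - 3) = (-r^2 + 2*r + 48)/(-r^2 + 2*r + 3)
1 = 1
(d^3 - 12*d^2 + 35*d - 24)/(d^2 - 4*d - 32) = (d^2 - 4*d + 3)/(d + 4)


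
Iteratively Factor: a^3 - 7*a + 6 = (a + 3)*(a^2 - 3*a + 2) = (a - 2)*(a + 3)*(a - 1)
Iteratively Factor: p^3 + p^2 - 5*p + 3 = (p + 3)*(p^2 - 2*p + 1) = (p - 1)*(p + 3)*(p - 1)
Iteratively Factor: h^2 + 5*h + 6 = (h + 2)*(h + 3)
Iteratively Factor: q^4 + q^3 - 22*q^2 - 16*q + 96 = (q + 3)*(q^3 - 2*q^2 - 16*q + 32) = (q - 4)*(q + 3)*(q^2 + 2*q - 8) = (q - 4)*(q - 2)*(q + 3)*(q + 4)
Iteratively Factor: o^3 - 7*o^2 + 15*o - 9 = (o - 1)*(o^2 - 6*o + 9) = (o - 3)*(o - 1)*(o - 3)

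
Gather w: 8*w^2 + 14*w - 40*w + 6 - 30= 8*w^2 - 26*w - 24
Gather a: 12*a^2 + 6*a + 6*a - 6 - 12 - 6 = 12*a^2 + 12*a - 24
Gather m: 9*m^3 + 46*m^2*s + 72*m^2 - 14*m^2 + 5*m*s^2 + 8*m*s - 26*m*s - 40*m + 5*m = 9*m^3 + m^2*(46*s + 58) + m*(5*s^2 - 18*s - 35)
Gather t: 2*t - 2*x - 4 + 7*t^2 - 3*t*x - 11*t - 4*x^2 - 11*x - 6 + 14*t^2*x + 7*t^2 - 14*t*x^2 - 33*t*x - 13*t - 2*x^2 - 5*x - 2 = t^2*(14*x + 14) + t*(-14*x^2 - 36*x - 22) - 6*x^2 - 18*x - 12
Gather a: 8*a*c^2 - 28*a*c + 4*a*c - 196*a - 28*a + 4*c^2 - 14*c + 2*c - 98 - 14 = a*(8*c^2 - 24*c - 224) + 4*c^2 - 12*c - 112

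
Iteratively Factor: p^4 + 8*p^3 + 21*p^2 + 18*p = (p + 3)*(p^3 + 5*p^2 + 6*p) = p*(p + 3)*(p^2 + 5*p + 6) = p*(p + 3)^2*(p + 2)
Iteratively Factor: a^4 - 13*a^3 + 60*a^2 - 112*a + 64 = (a - 4)*(a^3 - 9*a^2 + 24*a - 16) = (a - 4)^2*(a^2 - 5*a + 4) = (a - 4)^3*(a - 1)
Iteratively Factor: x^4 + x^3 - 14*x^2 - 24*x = (x - 4)*(x^3 + 5*x^2 + 6*x) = x*(x - 4)*(x^2 + 5*x + 6) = x*(x - 4)*(x + 2)*(x + 3)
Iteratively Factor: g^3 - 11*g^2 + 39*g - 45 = (g - 5)*(g^2 - 6*g + 9) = (g - 5)*(g - 3)*(g - 3)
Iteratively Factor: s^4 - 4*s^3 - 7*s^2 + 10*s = (s - 1)*(s^3 - 3*s^2 - 10*s) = (s - 1)*(s + 2)*(s^2 - 5*s) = s*(s - 1)*(s + 2)*(s - 5)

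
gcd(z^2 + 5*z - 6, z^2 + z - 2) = z - 1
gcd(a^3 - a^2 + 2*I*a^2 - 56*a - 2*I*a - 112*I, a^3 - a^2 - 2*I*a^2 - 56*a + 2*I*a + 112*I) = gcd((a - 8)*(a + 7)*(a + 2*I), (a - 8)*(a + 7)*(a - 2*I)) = a^2 - a - 56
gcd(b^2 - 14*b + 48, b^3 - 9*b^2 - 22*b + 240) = b^2 - 14*b + 48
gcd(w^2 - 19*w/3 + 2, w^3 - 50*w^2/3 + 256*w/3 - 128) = w - 6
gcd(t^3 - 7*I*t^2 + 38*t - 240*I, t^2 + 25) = t - 5*I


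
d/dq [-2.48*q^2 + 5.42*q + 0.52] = 5.42 - 4.96*q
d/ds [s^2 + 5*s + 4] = 2*s + 5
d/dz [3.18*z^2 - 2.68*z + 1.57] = 6.36*z - 2.68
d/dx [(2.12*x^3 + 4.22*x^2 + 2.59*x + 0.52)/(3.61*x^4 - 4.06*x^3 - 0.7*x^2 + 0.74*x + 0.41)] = (-7.6532*x^6 - 30.4684*x^5 - 12.4005*x^4 + 16.6596*x^3 + 13.877*x^2 + 4.1884*x + 0.6771)/(13.0321*x^8 - 29.3132*x^7 + 11.4296*x^6 + 11.0268*x^5 - 2.5586*x^4 - 4.3652*x^3 - 0.0264*x^2 + 0.6068*x + 0.1681)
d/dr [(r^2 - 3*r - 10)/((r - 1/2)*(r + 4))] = 2*(13*r^2 + 32*r + 82)/(4*r^4 + 28*r^3 + 33*r^2 - 56*r + 16)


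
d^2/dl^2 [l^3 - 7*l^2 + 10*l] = 6*l - 14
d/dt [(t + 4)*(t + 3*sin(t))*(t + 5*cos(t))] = -(t + 4)*(t + 3*sin(t))*(5*sin(t) - 1) + (t + 4)*(t + 5*cos(t))*(3*cos(t) + 1) + (t + 3*sin(t))*(t + 5*cos(t))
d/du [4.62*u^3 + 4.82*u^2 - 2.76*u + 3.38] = 13.86*u^2 + 9.64*u - 2.76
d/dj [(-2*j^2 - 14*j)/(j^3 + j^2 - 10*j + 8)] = 2*(j^4 + 14*j^3 + 17*j^2 - 16*j - 56)/(j^6 + 2*j^5 - 19*j^4 - 4*j^3 + 116*j^2 - 160*j + 64)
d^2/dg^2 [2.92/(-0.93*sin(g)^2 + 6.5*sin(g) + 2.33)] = (-10.102032*sin(g)^4 + 52.9542*sin(g)^3 - 133.526344*sin(g)^2 - 61.685*sin(g) + 259.394696)/(-0.93*sin(g)^2 + 6.5*sin(g) + 2.33)^3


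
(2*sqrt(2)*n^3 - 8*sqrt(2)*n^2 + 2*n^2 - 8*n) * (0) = 0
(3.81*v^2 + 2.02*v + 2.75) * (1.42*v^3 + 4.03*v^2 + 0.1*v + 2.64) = 5.4102*v^5 + 18.2227*v^4 + 12.4266*v^3 + 21.3429*v^2 + 5.6078*v + 7.26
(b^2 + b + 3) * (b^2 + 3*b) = b^4 + 4*b^3 + 6*b^2 + 9*b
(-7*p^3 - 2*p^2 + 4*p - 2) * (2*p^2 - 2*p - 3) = -14*p^5 + 10*p^4 + 33*p^3 - 6*p^2 - 8*p + 6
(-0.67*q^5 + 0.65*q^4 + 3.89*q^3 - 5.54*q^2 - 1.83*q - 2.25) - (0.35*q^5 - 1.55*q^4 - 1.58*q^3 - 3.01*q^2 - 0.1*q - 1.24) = -1.02*q^5 + 2.2*q^4 + 5.47*q^3 - 2.53*q^2 - 1.73*q - 1.01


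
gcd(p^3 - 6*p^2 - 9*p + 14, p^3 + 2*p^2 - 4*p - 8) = p + 2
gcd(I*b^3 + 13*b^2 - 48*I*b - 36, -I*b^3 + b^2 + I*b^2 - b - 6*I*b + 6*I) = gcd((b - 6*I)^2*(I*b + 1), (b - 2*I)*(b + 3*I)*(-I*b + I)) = 1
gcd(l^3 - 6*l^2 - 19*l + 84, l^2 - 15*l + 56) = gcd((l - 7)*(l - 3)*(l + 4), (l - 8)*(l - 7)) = l - 7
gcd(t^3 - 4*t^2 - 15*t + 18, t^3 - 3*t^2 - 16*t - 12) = t - 6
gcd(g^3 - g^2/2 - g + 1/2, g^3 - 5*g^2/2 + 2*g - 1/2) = g^2 - 3*g/2 + 1/2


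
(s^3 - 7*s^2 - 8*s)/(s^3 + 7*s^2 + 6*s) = (s - 8)/(s + 6)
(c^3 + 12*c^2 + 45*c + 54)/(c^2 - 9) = (c^2 + 9*c + 18)/(c - 3)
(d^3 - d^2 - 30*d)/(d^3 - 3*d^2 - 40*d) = (d - 6)/(d - 8)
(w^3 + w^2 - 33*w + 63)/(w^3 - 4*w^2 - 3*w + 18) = (w + 7)/(w + 2)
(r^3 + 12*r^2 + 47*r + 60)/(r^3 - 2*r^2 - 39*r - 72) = (r^2 + 9*r + 20)/(r^2 - 5*r - 24)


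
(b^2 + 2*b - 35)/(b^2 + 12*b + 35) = (b - 5)/(b + 5)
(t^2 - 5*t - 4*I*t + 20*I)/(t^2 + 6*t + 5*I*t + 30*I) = (t^2 - t*(5 + 4*I) + 20*I)/(t^2 + t*(6 + 5*I) + 30*I)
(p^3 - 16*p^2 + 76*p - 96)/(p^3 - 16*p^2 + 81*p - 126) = (p^2 - 10*p + 16)/(p^2 - 10*p + 21)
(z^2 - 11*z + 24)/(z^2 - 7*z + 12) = (z - 8)/(z - 4)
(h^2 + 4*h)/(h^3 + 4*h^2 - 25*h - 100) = h/(h^2 - 25)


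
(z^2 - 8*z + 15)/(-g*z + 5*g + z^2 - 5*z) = (z - 3)/(-g + z)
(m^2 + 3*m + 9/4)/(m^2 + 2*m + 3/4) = (2*m + 3)/(2*m + 1)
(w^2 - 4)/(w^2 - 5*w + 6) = (w + 2)/(w - 3)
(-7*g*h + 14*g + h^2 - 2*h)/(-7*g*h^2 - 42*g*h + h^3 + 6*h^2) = (h - 2)/(h*(h + 6))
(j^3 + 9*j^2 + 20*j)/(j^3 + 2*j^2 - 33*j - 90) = j*(j + 4)/(j^2 - 3*j - 18)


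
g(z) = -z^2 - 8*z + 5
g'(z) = -2*z - 8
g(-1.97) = 16.88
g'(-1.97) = -4.06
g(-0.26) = 7.01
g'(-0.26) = -7.48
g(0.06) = 4.52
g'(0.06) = -8.12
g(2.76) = -24.70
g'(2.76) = -13.52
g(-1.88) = 16.51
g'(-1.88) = -4.24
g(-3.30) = 20.51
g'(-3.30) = -1.40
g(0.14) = 3.86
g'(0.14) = -8.28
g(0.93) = -3.30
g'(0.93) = -9.86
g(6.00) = -79.00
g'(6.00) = -20.00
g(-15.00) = -100.00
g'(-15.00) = 22.00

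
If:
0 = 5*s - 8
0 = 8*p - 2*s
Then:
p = 2/5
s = 8/5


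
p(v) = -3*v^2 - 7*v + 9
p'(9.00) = -61.00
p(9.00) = -297.00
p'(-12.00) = 65.00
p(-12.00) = -339.00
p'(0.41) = -9.46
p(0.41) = 5.63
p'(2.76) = -23.56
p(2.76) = -33.17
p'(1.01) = -13.06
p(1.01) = -1.13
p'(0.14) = -7.84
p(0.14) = 7.96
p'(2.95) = -24.70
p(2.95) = -37.76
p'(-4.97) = 22.82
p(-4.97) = -30.31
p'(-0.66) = -3.04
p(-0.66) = 12.31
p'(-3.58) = 14.48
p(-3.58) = -4.39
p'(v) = -6*v - 7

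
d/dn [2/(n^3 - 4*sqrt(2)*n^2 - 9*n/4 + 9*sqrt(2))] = 8*(-12*n^2 + 32*sqrt(2)*n + 9)/(4*n^3 - 16*sqrt(2)*n^2 - 9*n + 36*sqrt(2))^2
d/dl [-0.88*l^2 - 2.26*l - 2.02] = -1.76*l - 2.26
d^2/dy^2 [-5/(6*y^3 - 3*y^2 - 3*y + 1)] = 30*((6*y - 1)*(6*y^3 - 3*y^2 - 3*y + 1) - 3*(-6*y^2 + 2*y + 1)^2)/(6*y^3 - 3*y^2 - 3*y + 1)^3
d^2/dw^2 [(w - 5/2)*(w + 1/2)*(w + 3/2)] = 6*w - 1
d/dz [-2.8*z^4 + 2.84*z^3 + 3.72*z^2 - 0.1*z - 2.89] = -11.2*z^3 + 8.52*z^2 + 7.44*z - 0.1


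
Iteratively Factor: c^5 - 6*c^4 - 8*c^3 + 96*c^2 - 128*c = (c - 4)*(c^4 - 2*c^3 - 16*c^2 + 32*c) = (c - 4)*(c + 4)*(c^3 - 6*c^2 + 8*c) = (c - 4)^2*(c + 4)*(c^2 - 2*c) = (c - 4)^2*(c - 2)*(c + 4)*(c)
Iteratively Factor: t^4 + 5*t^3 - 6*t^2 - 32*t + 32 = (t + 4)*(t^3 + t^2 - 10*t + 8) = (t + 4)^2*(t^2 - 3*t + 2) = (t - 2)*(t + 4)^2*(t - 1)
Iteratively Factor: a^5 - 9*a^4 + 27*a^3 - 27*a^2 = (a - 3)*(a^4 - 6*a^3 + 9*a^2) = a*(a - 3)*(a^3 - 6*a^2 + 9*a) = a*(a - 3)^2*(a^2 - 3*a) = a^2*(a - 3)^2*(a - 3)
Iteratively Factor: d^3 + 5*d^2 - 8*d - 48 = (d + 4)*(d^2 + d - 12) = (d + 4)^2*(d - 3)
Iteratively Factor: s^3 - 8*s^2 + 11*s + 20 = (s - 5)*(s^2 - 3*s - 4) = (s - 5)*(s - 4)*(s + 1)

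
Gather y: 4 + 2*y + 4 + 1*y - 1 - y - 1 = 2*y + 6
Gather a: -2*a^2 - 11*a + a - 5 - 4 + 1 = -2*a^2 - 10*a - 8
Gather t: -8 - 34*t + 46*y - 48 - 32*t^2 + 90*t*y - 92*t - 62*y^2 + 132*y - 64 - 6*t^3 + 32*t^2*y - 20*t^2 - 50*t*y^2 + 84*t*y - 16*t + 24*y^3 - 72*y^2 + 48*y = -6*t^3 + t^2*(32*y - 52) + t*(-50*y^2 + 174*y - 142) + 24*y^3 - 134*y^2 + 226*y - 120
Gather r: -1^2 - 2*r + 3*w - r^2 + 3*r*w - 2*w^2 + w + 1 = -r^2 + r*(3*w - 2) - 2*w^2 + 4*w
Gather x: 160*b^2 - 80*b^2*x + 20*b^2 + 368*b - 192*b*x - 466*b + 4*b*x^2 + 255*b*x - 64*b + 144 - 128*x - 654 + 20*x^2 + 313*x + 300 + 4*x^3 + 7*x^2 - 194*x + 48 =180*b^2 - 162*b + 4*x^3 + x^2*(4*b + 27) + x*(-80*b^2 + 63*b - 9) - 162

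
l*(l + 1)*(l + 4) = l^3 + 5*l^2 + 4*l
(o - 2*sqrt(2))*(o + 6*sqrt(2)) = o^2 + 4*sqrt(2)*o - 24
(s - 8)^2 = s^2 - 16*s + 64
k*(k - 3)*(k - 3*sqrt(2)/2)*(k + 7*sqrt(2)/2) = k^4 - 3*k^3 + 2*sqrt(2)*k^3 - 21*k^2/2 - 6*sqrt(2)*k^2 + 63*k/2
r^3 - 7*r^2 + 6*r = r*(r - 6)*(r - 1)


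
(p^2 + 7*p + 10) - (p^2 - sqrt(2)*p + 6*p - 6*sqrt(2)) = p + sqrt(2)*p + 6*sqrt(2) + 10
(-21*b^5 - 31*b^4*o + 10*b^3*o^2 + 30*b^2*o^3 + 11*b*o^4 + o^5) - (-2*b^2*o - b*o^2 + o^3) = -21*b^5 - 31*b^4*o + 10*b^3*o^2 + 30*b^2*o^3 + 2*b^2*o + 11*b*o^4 + b*o^2 + o^5 - o^3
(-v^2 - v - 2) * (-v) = v^3 + v^2 + 2*v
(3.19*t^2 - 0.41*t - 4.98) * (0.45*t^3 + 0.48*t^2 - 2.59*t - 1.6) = 1.4355*t^5 + 1.3467*t^4 - 10.6999*t^3 - 6.4325*t^2 + 13.5542*t + 7.968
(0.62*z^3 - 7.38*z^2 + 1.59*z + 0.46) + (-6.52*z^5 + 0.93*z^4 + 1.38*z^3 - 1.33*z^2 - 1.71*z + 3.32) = -6.52*z^5 + 0.93*z^4 + 2.0*z^3 - 8.71*z^2 - 0.12*z + 3.78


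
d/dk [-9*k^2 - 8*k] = -18*k - 8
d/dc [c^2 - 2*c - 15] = 2*c - 2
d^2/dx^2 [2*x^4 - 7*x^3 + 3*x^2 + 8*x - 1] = 24*x^2 - 42*x + 6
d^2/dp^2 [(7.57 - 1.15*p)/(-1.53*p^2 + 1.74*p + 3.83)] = ((27.1662 - 10.557*p)*(-1.53*p^2 + 1.74*p + 3.83) - (1.15*p - 7.57)*(3.06*p - 1.74)*(6.12*p - 3.48))/(-1.53*p^2 + 1.74*p + 3.83)^3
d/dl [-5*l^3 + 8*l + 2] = 8 - 15*l^2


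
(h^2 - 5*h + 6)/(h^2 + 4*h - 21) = (h - 2)/(h + 7)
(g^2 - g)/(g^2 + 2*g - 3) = g/(g + 3)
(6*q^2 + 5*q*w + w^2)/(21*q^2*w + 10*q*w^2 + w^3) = (2*q + w)/(w*(7*q + w))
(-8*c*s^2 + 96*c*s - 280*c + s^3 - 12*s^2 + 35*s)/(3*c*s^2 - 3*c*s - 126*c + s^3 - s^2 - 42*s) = (-8*c*s + 40*c + s^2 - 5*s)/(3*c*s + 18*c + s^2 + 6*s)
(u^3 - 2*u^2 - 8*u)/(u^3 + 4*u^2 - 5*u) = (u^2 - 2*u - 8)/(u^2 + 4*u - 5)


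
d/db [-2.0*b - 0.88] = -2.00000000000000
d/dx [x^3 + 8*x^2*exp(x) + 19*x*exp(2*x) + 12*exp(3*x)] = 8*x^2*exp(x) + 3*x^2 + 38*x*exp(2*x) + 16*x*exp(x) + 36*exp(3*x) + 19*exp(2*x)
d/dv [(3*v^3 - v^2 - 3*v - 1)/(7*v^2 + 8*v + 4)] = (21*v^4 + 48*v^3 + 49*v^2 + 6*v - 4)/(49*v^4 + 112*v^3 + 120*v^2 + 64*v + 16)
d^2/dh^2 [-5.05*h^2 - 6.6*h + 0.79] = -10.1000000000000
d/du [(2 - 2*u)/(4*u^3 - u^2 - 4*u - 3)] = 2*(-4*u^3 + u^2 + 4*u - 2*(u - 1)*(-6*u^2 + u + 2) + 3)/(-4*u^3 + u^2 + 4*u + 3)^2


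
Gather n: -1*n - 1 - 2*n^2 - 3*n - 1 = -2*n^2 - 4*n - 2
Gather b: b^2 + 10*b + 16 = b^2 + 10*b + 16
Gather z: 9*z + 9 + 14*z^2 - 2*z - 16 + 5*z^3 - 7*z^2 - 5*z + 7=5*z^3 + 7*z^2 + 2*z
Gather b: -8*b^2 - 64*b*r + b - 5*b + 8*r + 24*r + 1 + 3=-8*b^2 + b*(-64*r - 4) + 32*r + 4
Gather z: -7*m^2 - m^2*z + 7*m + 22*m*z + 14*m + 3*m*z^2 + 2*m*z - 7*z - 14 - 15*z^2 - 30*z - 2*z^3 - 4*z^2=-7*m^2 + 21*m - 2*z^3 + z^2*(3*m - 19) + z*(-m^2 + 24*m - 37) - 14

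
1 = 1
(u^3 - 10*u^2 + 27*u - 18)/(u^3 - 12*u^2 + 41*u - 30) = (u - 3)/(u - 5)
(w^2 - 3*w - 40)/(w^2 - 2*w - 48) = (w + 5)/(w + 6)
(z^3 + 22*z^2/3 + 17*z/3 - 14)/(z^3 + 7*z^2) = (3*z^3 + 22*z^2 + 17*z - 42)/(3*z^2*(z + 7))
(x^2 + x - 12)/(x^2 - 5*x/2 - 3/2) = 2*(x + 4)/(2*x + 1)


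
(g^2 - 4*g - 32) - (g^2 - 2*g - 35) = 3 - 2*g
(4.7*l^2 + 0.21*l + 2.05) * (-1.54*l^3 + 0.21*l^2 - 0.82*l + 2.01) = -7.238*l^5 + 0.6636*l^4 - 6.9669*l^3 + 9.7053*l^2 - 1.2589*l + 4.1205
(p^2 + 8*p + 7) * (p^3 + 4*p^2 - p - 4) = p^5 + 12*p^4 + 38*p^3 + 16*p^2 - 39*p - 28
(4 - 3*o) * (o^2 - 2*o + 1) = -3*o^3 + 10*o^2 - 11*o + 4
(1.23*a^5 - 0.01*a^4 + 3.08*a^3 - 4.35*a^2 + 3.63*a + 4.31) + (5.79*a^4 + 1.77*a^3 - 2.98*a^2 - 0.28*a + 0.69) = 1.23*a^5 + 5.78*a^4 + 4.85*a^3 - 7.33*a^2 + 3.35*a + 5.0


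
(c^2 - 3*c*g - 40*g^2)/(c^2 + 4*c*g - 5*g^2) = (c - 8*g)/(c - g)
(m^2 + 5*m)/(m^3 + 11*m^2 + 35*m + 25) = m/(m^2 + 6*m + 5)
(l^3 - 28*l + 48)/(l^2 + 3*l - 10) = (l^2 + 2*l - 24)/(l + 5)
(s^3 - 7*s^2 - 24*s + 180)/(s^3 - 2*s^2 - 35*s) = (s^2 - 12*s + 36)/(s*(s - 7))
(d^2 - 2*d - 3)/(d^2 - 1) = (d - 3)/(d - 1)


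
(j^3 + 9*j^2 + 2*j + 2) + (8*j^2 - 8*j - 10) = j^3 + 17*j^2 - 6*j - 8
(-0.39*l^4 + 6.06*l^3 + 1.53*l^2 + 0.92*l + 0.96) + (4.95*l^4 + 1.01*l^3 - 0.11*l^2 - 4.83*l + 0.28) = 4.56*l^4 + 7.07*l^3 + 1.42*l^2 - 3.91*l + 1.24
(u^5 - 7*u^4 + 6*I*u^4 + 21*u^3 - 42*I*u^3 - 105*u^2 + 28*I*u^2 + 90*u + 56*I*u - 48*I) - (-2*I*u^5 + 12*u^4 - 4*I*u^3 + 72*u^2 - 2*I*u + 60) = u^5 + 2*I*u^5 - 19*u^4 + 6*I*u^4 + 21*u^3 - 38*I*u^3 - 177*u^2 + 28*I*u^2 + 90*u + 58*I*u - 60 - 48*I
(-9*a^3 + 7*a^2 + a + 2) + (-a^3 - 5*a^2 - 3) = -10*a^3 + 2*a^2 + a - 1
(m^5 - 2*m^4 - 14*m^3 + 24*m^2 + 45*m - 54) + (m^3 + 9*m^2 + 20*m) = m^5 - 2*m^4 - 13*m^3 + 33*m^2 + 65*m - 54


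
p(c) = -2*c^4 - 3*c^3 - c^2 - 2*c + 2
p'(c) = -8*c^3 - 9*c^2 - 2*c - 2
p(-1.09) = 4.05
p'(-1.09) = -0.15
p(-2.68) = -45.25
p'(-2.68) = 92.71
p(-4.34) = -472.48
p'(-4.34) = 491.13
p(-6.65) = -3057.94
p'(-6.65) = 1965.93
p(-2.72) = -49.06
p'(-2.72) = 97.84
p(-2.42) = -25.09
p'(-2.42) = 63.51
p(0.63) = -0.72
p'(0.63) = -8.83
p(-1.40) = 3.39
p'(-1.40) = 5.11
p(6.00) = -3286.00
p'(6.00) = -2066.00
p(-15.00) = -91318.00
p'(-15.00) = 25003.00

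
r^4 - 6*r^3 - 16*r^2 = r^2*(r - 8)*(r + 2)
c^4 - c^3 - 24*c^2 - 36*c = c*(c - 6)*(c + 2)*(c + 3)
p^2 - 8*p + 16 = (p - 4)^2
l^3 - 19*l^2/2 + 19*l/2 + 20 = (l - 8)*(l - 5/2)*(l + 1)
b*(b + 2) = b^2 + 2*b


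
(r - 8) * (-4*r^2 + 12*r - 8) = -4*r^3 + 44*r^2 - 104*r + 64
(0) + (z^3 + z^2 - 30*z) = z^3 + z^2 - 30*z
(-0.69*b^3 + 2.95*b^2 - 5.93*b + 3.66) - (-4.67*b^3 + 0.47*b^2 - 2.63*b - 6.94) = 3.98*b^3 + 2.48*b^2 - 3.3*b + 10.6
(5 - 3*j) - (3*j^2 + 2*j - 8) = -3*j^2 - 5*j + 13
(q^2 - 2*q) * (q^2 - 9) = q^4 - 2*q^3 - 9*q^2 + 18*q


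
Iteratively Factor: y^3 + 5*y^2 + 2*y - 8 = (y + 2)*(y^2 + 3*y - 4) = (y + 2)*(y + 4)*(y - 1)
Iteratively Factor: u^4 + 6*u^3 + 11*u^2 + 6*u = (u + 1)*(u^3 + 5*u^2 + 6*u) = u*(u + 1)*(u^2 + 5*u + 6) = u*(u + 1)*(u + 3)*(u + 2)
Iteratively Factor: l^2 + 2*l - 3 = (l - 1)*(l + 3)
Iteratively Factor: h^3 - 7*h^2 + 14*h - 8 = (h - 2)*(h^2 - 5*h + 4) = (h - 2)*(h - 1)*(h - 4)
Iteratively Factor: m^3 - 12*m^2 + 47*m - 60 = (m - 3)*(m^2 - 9*m + 20) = (m - 4)*(m - 3)*(m - 5)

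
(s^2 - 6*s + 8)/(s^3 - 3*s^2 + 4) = (s - 4)/(s^2 - s - 2)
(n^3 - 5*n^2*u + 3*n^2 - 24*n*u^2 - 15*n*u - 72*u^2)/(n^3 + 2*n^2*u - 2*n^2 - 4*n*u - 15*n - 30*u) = (n^2 - 5*n*u - 24*u^2)/(n^2 + 2*n*u - 5*n - 10*u)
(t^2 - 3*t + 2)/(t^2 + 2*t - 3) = (t - 2)/(t + 3)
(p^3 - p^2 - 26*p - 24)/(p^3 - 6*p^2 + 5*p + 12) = (p^2 - 2*p - 24)/(p^2 - 7*p + 12)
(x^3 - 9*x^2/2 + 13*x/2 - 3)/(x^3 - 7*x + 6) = (x - 3/2)/(x + 3)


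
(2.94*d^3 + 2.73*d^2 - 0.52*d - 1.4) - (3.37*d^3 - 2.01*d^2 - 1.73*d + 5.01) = -0.43*d^3 + 4.74*d^2 + 1.21*d - 6.41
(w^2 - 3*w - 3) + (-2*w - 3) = w^2 - 5*w - 6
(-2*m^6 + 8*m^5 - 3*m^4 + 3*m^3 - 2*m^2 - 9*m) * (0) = 0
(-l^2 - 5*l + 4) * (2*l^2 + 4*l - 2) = -2*l^4 - 14*l^3 - 10*l^2 + 26*l - 8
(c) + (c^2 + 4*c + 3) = c^2 + 5*c + 3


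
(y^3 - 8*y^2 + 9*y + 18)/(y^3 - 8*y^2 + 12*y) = (y^2 - 2*y - 3)/(y*(y - 2))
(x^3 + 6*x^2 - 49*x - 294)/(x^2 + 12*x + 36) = (x^2 - 49)/(x + 6)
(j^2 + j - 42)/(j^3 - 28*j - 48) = (j + 7)/(j^2 + 6*j + 8)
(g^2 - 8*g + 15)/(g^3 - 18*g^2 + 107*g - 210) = (g - 3)/(g^2 - 13*g + 42)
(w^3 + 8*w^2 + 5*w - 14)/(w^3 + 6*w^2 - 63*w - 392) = (w^2 + w - 2)/(w^2 - w - 56)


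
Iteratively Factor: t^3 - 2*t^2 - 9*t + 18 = (t - 3)*(t^2 + t - 6) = (t - 3)*(t + 3)*(t - 2)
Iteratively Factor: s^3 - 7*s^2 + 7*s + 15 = (s - 3)*(s^2 - 4*s - 5) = (s - 3)*(s + 1)*(s - 5)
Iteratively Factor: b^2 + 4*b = (b + 4)*(b)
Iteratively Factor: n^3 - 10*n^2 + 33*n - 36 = (n - 4)*(n^2 - 6*n + 9) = (n - 4)*(n - 3)*(n - 3)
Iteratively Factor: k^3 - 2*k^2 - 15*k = (k + 3)*(k^2 - 5*k) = (k - 5)*(k + 3)*(k)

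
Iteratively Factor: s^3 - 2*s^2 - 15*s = (s)*(s^2 - 2*s - 15) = s*(s - 5)*(s + 3)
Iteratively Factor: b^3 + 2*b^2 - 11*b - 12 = (b + 4)*(b^2 - 2*b - 3) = (b - 3)*(b + 4)*(b + 1)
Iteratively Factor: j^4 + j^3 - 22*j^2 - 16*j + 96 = (j + 4)*(j^3 - 3*j^2 - 10*j + 24) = (j - 4)*(j + 4)*(j^2 + j - 6) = (j - 4)*(j + 3)*(j + 4)*(j - 2)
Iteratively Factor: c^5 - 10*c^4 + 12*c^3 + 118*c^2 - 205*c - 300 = (c - 5)*(c^4 - 5*c^3 - 13*c^2 + 53*c + 60) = (c - 5)*(c - 4)*(c^3 - c^2 - 17*c - 15) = (c - 5)*(c - 4)*(c + 3)*(c^2 - 4*c - 5) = (c - 5)*(c - 4)*(c + 1)*(c + 3)*(c - 5)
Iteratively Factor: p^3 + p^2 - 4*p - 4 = (p - 2)*(p^2 + 3*p + 2) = (p - 2)*(p + 2)*(p + 1)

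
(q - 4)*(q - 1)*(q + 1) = q^3 - 4*q^2 - q + 4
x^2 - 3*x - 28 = (x - 7)*(x + 4)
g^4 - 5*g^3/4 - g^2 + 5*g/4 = g*(g - 5/4)*(g - 1)*(g + 1)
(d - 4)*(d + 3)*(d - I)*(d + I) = d^4 - d^3 - 11*d^2 - d - 12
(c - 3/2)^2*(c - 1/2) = c^3 - 7*c^2/2 + 15*c/4 - 9/8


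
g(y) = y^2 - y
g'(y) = 2*y - 1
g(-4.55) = 25.25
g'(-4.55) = -10.10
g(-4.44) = 24.15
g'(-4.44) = -9.88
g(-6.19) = 44.51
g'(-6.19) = -13.38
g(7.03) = 42.39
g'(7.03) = 13.06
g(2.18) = 2.57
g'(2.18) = 3.36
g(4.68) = 17.22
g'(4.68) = 8.36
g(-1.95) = 5.75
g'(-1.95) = -4.90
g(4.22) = 13.59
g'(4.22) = 7.44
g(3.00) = 6.00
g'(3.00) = 5.00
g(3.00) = 6.00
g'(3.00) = 5.00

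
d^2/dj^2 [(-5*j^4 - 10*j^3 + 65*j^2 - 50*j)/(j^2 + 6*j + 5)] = 10*(-j^3 - 3*j^2 - 3*j + 5)/(j^3 + 3*j^2 + 3*j + 1)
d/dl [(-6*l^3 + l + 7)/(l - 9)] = 2*(-6*l^3 + 81*l^2 - 8)/(l^2 - 18*l + 81)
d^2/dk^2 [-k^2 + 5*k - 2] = -2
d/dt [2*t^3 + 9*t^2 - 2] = 6*t*(t + 3)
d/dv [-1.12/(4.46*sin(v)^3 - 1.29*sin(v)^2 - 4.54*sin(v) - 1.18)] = (14.9856*sin(v)^2 - 2.8896*sin(v) - 5.0848)*cos(v)/(-4.46*sin(v)^3 + 1.29*sin(v)^2 + 4.54*sin(v) + 1.18)^2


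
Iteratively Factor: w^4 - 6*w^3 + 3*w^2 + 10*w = (w - 5)*(w^3 - w^2 - 2*w) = w*(w - 5)*(w^2 - w - 2) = w*(w - 5)*(w - 2)*(w + 1)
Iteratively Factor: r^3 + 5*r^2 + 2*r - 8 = (r + 4)*(r^2 + r - 2) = (r + 2)*(r + 4)*(r - 1)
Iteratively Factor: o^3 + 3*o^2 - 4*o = (o + 4)*(o^2 - o) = (o - 1)*(o + 4)*(o)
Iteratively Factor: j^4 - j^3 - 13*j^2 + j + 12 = (j + 1)*(j^3 - 2*j^2 - 11*j + 12) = (j + 1)*(j + 3)*(j^2 - 5*j + 4) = (j - 4)*(j + 1)*(j + 3)*(j - 1)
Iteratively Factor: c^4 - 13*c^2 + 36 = (c + 2)*(c^3 - 2*c^2 - 9*c + 18) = (c + 2)*(c + 3)*(c^2 - 5*c + 6) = (c - 3)*(c + 2)*(c + 3)*(c - 2)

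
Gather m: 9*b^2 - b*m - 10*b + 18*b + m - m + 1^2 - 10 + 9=9*b^2 - b*m + 8*b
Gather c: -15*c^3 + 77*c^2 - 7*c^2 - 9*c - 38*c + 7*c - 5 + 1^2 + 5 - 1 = -15*c^3 + 70*c^2 - 40*c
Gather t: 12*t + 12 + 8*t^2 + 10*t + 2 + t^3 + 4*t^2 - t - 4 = t^3 + 12*t^2 + 21*t + 10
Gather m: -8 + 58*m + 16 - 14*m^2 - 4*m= -14*m^2 + 54*m + 8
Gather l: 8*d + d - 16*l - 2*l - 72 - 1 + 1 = 9*d - 18*l - 72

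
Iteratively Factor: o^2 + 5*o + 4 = (o + 4)*(o + 1)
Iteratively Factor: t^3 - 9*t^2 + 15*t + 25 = (t - 5)*(t^2 - 4*t - 5) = (t - 5)*(t + 1)*(t - 5)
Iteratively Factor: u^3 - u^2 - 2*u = (u + 1)*(u^2 - 2*u) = u*(u + 1)*(u - 2)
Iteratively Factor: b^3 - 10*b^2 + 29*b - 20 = (b - 5)*(b^2 - 5*b + 4) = (b - 5)*(b - 1)*(b - 4)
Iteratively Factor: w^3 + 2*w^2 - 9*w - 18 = (w + 2)*(w^2 - 9) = (w - 3)*(w + 2)*(w + 3)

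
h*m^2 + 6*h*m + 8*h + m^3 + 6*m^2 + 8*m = (h + m)*(m + 2)*(m + 4)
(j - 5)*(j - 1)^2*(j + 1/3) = j^4 - 20*j^3/3 + 26*j^2/3 - 4*j/3 - 5/3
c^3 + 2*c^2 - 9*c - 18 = (c - 3)*(c + 2)*(c + 3)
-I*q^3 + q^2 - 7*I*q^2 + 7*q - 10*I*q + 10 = (q + 2)*(q + 5)*(-I*q + 1)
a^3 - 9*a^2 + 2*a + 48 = (a - 8)*(a - 3)*(a + 2)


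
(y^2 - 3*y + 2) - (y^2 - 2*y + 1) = 1 - y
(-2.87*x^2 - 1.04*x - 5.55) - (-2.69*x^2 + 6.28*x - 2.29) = -0.18*x^2 - 7.32*x - 3.26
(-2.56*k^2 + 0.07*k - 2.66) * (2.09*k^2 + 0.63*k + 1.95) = -5.3504*k^4 - 1.4665*k^3 - 10.5073*k^2 - 1.5393*k - 5.187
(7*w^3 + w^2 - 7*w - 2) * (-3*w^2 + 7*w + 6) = -21*w^5 + 46*w^4 + 70*w^3 - 37*w^2 - 56*w - 12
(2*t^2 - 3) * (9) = 18*t^2 - 27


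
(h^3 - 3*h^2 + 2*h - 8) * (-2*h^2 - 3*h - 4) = -2*h^5 + 3*h^4 + h^3 + 22*h^2 + 16*h + 32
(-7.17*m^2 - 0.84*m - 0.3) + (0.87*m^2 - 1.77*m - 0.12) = -6.3*m^2 - 2.61*m - 0.42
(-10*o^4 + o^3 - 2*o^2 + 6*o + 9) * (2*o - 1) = -20*o^5 + 12*o^4 - 5*o^3 + 14*o^2 + 12*o - 9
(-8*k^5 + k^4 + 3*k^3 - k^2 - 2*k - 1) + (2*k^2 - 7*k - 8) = -8*k^5 + k^4 + 3*k^3 + k^2 - 9*k - 9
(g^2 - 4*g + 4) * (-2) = -2*g^2 + 8*g - 8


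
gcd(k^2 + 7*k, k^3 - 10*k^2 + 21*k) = k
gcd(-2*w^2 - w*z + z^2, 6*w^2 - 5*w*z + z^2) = -2*w + z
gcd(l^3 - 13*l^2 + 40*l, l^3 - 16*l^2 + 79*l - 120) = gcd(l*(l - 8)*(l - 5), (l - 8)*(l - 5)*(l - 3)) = l^2 - 13*l + 40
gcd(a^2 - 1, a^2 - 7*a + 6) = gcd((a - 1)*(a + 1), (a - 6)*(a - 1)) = a - 1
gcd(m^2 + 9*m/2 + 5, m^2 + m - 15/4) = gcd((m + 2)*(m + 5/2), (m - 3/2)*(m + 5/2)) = m + 5/2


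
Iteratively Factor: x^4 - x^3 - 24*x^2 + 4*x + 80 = (x - 2)*(x^3 + x^2 - 22*x - 40) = (x - 2)*(x + 2)*(x^2 - x - 20) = (x - 2)*(x + 2)*(x + 4)*(x - 5)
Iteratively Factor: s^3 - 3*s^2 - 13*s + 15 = (s - 1)*(s^2 - 2*s - 15) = (s - 5)*(s - 1)*(s + 3)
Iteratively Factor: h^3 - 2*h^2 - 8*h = (h)*(h^2 - 2*h - 8) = h*(h + 2)*(h - 4)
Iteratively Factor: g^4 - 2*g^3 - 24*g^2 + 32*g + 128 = (g - 4)*(g^3 + 2*g^2 - 16*g - 32) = (g - 4)*(g + 4)*(g^2 - 2*g - 8) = (g - 4)^2*(g + 4)*(g + 2)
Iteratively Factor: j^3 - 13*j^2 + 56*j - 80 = (j - 4)*(j^2 - 9*j + 20) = (j - 5)*(j - 4)*(j - 4)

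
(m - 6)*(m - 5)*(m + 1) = m^3 - 10*m^2 + 19*m + 30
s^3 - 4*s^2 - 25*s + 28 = (s - 7)*(s - 1)*(s + 4)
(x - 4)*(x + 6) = x^2 + 2*x - 24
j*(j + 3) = j^2 + 3*j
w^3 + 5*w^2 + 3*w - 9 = (w - 1)*(w + 3)^2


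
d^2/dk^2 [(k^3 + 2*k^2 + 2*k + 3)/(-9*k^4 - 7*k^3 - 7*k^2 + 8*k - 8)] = 2*(-81*k^9 - 486*k^8 - 1161*k^7 - 3865*k^6 - 3675*k^5 - 1581*k^4 + 1150*k^3 + 2559*k^2 + 1152*k - 280)/(729*k^12 + 1701*k^11 + 3024*k^10 + 1045*k^9 + 1272*k^8 - 147*k^7 + 3919*k^6 - 936*k^5 + 1560*k^4 - 1856*k^3 + 2880*k^2 - 1536*k + 512)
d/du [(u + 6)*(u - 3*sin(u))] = u - (u + 6)*(3*cos(u) - 1) - 3*sin(u)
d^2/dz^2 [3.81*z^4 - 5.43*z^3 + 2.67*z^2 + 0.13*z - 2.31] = 45.72*z^2 - 32.58*z + 5.34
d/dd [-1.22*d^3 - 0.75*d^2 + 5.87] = d*(-3.66*d - 1.5)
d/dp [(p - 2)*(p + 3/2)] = 2*p - 1/2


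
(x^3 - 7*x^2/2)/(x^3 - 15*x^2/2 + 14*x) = x/(x - 4)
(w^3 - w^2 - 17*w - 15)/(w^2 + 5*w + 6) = (w^2 - 4*w - 5)/(w + 2)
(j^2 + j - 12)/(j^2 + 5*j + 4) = (j - 3)/(j + 1)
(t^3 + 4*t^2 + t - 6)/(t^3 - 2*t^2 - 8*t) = (t^2 + 2*t - 3)/(t*(t - 4))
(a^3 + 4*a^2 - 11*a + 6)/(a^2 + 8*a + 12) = (a^2 - 2*a + 1)/(a + 2)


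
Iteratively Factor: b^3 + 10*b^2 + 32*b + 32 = (b + 4)*(b^2 + 6*b + 8) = (b + 2)*(b + 4)*(b + 4)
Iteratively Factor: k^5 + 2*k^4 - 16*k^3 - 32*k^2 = (k)*(k^4 + 2*k^3 - 16*k^2 - 32*k) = k^2*(k^3 + 2*k^2 - 16*k - 32) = k^2*(k - 4)*(k^2 + 6*k + 8) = k^2*(k - 4)*(k + 2)*(k + 4)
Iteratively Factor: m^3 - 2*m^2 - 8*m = (m)*(m^2 - 2*m - 8) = m*(m + 2)*(m - 4)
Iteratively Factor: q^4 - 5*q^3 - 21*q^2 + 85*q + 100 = (q + 4)*(q^3 - 9*q^2 + 15*q + 25) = (q - 5)*(q + 4)*(q^2 - 4*q - 5) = (q - 5)*(q + 1)*(q + 4)*(q - 5)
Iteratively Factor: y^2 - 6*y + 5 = (y - 1)*(y - 5)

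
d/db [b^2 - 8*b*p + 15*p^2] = 2*b - 8*p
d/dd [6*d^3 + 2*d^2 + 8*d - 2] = 18*d^2 + 4*d + 8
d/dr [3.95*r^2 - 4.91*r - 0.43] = 7.9*r - 4.91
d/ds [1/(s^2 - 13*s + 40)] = (13 - 2*s)/(s^2 - 13*s + 40)^2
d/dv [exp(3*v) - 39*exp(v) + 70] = 3*(exp(2*v) - 13)*exp(v)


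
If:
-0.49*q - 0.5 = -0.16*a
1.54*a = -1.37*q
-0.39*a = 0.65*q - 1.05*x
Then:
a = 0.70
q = -0.79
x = -0.23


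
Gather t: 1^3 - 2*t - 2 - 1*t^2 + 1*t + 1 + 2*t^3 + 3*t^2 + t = 2*t^3 + 2*t^2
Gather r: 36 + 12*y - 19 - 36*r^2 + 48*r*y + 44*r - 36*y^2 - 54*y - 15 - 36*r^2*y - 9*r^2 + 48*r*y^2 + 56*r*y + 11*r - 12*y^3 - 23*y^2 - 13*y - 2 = r^2*(-36*y - 45) + r*(48*y^2 + 104*y + 55) - 12*y^3 - 59*y^2 - 55*y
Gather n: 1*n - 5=n - 5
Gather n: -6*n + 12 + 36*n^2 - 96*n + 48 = 36*n^2 - 102*n + 60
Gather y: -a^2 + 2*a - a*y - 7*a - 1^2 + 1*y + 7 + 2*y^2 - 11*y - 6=-a^2 - 5*a + 2*y^2 + y*(-a - 10)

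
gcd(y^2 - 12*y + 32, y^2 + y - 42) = 1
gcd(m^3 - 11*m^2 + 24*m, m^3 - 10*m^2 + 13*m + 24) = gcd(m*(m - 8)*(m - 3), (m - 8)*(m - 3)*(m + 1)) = m^2 - 11*m + 24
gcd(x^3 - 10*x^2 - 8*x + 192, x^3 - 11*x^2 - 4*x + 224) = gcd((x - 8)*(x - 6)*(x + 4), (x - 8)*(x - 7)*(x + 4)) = x^2 - 4*x - 32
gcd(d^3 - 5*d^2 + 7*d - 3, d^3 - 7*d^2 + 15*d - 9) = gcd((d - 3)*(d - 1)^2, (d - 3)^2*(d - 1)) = d^2 - 4*d + 3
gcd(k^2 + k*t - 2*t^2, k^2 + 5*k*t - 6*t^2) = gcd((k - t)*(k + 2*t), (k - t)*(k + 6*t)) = -k + t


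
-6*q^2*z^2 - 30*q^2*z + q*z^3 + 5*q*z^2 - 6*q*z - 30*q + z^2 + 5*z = (-6*q + z)*(z + 5)*(q*z + 1)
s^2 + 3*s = s*(s + 3)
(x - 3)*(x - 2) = x^2 - 5*x + 6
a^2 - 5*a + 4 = (a - 4)*(a - 1)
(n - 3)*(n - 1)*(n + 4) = n^3 - 13*n + 12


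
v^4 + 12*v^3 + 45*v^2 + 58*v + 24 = (v + 1)^2*(v + 4)*(v + 6)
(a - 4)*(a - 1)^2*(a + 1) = a^4 - 5*a^3 + 3*a^2 + 5*a - 4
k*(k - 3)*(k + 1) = k^3 - 2*k^2 - 3*k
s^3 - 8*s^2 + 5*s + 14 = (s - 7)*(s - 2)*(s + 1)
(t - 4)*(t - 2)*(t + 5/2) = t^3 - 7*t^2/2 - 7*t + 20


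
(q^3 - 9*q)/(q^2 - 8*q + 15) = q*(q + 3)/(q - 5)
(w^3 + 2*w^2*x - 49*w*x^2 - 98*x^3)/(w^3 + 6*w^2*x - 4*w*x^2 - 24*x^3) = (-w^2 + 49*x^2)/(-w^2 - 4*w*x + 12*x^2)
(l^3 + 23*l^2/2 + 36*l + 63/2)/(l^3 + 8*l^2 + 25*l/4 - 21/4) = 2*(l + 3)/(2*l - 1)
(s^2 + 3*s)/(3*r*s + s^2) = (s + 3)/(3*r + s)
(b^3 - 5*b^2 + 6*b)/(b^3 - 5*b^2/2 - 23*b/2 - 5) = 2*b*(-b^2 + 5*b - 6)/(-2*b^3 + 5*b^2 + 23*b + 10)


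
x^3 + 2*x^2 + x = x*(x + 1)^2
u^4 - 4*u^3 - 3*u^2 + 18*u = u*(u - 3)^2*(u + 2)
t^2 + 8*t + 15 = (t + 3)*(t + 5)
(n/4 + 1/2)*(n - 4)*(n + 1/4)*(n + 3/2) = n^4/4 - n^3/16 - 89*n^2/32 - 59*n/16 - 3/4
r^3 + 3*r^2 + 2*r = r*(r + 1)*(r + 2)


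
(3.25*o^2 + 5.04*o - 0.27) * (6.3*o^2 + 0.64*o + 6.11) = 20.475*o^4 + 33.832*o^3 + 21.3821*o^2 + 30.6216*o - 1.6497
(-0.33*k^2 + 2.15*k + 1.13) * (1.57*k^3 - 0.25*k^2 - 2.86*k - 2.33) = -0.5181*k^5 + 3.458*k^4 + 2.1804*k^3 - 5.6626*k^2 - 8.2413*k - 2.6329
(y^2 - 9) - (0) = y^2 - 9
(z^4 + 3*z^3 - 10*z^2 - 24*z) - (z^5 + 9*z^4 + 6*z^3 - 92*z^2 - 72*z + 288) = -z^5 - 8*z^4 - 3*z^3 + 82*z^2 + 48*z - 288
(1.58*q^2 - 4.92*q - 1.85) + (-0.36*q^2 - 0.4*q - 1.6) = 1.22*q^2 - 5.32*q - 3.45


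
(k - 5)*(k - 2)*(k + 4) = k^3 - 3*k^2 - 18*k + 40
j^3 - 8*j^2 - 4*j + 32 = (j - 8)*(j - 2)*(j + 2)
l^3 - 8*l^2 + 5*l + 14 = (l - 7)*(l - 2)*(l + 1)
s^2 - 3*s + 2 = (s - 2)*(s - 1)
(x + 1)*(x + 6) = x^2 + 7*x + 6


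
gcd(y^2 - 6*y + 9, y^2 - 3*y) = y - 3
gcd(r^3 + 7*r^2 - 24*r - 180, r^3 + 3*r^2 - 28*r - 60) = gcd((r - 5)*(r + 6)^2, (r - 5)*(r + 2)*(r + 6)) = r^2 + r - 30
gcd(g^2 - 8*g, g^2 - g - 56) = g - 8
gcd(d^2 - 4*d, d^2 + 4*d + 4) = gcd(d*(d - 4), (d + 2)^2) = 1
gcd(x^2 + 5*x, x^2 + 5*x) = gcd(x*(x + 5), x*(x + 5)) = x^2 + 5*x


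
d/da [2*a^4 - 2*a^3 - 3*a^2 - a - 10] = 8*a^3 - 6*a^2 - 6*a - 1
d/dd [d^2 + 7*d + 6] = 2*d + 7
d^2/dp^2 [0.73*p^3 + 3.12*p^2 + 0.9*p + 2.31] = 4.38*p + 6.24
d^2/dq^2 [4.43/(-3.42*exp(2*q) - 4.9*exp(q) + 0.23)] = (-4.43*(6.84*exp(q) + 4.9)*(13.68*exp(q) + 9.8)*exp(q) + (60.6024*exp(q) + 21.707)*(3.42*exp(2*q) + 4.9*exp(q) - 0.23))*exp(q)/(3.42*exp(2*q) + 4.9*exp(q) - 0.23)^3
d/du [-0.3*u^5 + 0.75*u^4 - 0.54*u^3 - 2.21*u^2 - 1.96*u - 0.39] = -1.5*u^4 + 3.0*u^3 - 1.62*u^2 - 4.42*u - 1.96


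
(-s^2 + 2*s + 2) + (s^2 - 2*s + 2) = 4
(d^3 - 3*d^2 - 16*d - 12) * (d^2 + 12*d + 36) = d^5 + 9*d^4 - 16*d^3 - 312*d^2 - 720*d - 432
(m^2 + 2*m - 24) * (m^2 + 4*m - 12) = m^4 + 6*m^3 - 28*m^2 - 120*m + 288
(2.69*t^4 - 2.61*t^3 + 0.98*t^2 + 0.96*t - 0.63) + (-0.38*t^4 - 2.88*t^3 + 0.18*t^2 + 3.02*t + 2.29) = 2.31*t^4 - 5.49*t^3 + 1.16*t^2 + 3.98*t + 1.66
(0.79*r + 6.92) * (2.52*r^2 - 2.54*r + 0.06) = 1.9908*r^3 + 15.4318*r^2 - 17.5294*r + 0.4152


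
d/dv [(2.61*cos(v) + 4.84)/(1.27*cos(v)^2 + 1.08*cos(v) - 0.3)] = (3.3147*cos(v)^2 + 12.2936*cos(v) + 6.0102)*sin(v)/(1.6129*cos(v)^4 + 2.7432*cos(v)^3 + 0.4044*cos(v)^2 - 0.648*cos(v) + 0.09)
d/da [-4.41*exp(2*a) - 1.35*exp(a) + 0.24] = (-8.82*exp(a) - 1.35)*exp(a)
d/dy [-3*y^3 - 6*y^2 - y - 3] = -9*y^2 - 12*y - 1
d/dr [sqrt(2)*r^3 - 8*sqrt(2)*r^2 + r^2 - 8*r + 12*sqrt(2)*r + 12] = 3*sqrt(2)*r^2 - 16*sqrt(2)*r + 2*r - 8 + 12*sqrt(2)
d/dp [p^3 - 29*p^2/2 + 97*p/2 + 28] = 3*p^2 - 29*p + 97/2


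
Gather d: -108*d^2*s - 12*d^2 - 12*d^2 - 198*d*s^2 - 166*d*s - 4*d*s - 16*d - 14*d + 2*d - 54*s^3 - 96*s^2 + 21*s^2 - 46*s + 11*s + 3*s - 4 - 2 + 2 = d^2*(-108*s - 24) + d*(-198*s^2 - 170*s - 28) - 54*s^3 - 75*s^2 - 32*s - 4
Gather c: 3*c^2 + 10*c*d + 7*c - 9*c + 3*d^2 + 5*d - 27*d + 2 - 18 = 3*c^2 + c*(10*d - 2) + 3*d^2 - 22*d - 16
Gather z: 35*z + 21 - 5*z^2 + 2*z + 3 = -5*z^2 + 37*z + 24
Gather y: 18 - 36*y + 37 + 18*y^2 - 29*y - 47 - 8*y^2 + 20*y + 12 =10*y^2 - 45*y + 20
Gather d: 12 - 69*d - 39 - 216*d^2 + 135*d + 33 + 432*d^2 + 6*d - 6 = 216*d^2 + 72*d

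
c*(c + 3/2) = c^2 + 3*c/2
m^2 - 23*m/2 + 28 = (m - 8)*(m - 7/2)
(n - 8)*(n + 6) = n^2 - 2*n - 48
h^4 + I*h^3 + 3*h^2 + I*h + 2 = (h - I)^2*(h + I)*(h + 2*I)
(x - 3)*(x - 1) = x^2 - 4*x + 3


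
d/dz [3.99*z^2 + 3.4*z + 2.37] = 7.98*z + 3.4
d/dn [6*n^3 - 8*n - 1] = 18*n^2 - 8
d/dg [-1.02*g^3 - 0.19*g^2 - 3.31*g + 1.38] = -3.06*g^2 - 0.38*g - 3.31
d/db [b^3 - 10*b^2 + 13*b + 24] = 3*b^2 - 20*b + 13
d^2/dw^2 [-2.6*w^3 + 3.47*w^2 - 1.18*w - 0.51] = 6.94 - 15.6*w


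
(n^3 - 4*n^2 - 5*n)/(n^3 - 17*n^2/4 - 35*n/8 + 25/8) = 8*n*(n + 1)/(8*n^2 + 6*n - 5)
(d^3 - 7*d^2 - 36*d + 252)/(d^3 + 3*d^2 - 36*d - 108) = (d - 7)/(d + 3)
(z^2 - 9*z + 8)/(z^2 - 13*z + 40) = (z - 1)/(z - 5)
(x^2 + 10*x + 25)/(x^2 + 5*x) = (x + 5)/x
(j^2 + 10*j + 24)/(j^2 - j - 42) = (j + 4)/(j - 7)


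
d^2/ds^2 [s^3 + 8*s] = 6*s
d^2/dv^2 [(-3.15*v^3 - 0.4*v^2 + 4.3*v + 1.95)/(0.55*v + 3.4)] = (-1.90575*v^3 - 35.343*v^2 - 218.484*v - 24.15025)/(0.166375*v^3 + 3.0855*v^2 + 19.074*v + 39.304)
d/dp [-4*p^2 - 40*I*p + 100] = -8*p - 40*I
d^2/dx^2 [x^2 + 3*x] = 2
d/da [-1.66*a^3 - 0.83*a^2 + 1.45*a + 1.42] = -4.98*a^2 - 1.66*a + 1.45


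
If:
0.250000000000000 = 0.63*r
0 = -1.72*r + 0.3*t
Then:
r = 0.40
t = 2.28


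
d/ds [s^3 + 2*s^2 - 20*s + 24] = 3*s^2 + 4*s - 20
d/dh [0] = 0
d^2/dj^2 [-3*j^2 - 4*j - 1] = -6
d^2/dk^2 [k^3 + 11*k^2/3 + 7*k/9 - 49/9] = 6*k + 22/3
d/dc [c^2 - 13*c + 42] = 2*c - 13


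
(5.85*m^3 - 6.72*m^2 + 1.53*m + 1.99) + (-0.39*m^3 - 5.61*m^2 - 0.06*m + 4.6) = 5.46*m^3 - 12.33*m^2 + 1.47*m + 6.59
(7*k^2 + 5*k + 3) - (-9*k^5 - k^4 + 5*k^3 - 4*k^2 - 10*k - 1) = 9*k^5 + k^4 - 5*k^3 + 11*k^2 + 15*k + 4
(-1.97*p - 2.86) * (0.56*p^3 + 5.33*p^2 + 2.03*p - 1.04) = -1.1032*p^4 - 12.1017*p^3 - 19.2429*p^2 - 3.757*p + 2.9744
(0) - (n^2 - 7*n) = -n^2 + 7*n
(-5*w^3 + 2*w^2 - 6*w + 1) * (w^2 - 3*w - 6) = -5*w^5 + 17*w^4 + 18*w^3 + 7*w^2 + 33*w - 6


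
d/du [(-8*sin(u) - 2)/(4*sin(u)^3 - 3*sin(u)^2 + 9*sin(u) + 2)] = 2*(32*sin(u)^3 - 6*sin(u) + 1)*cos(u)/(4*sin(u)^3 - 3*sin(u)^2 + 9*sin(u) + 2)^2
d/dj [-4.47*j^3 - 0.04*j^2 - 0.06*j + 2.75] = -13.41*j^2 - 0.08*j - 0.06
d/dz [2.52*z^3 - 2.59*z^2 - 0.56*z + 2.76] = 7.56*z^2 - 5.18*z - 0.56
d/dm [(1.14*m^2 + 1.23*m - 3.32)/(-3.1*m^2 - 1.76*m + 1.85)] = (1.8066*m^2 - 16.366*m - 3.5677)/(9.61*m^4 + 10.912*m^3 - 8.3724*m^2 - 6.512*m + 3.4225)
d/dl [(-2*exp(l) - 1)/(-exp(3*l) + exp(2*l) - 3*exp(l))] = (-4*exp(3*l) - exp(2*l) + 2*exp(l) - 3)*exp(-l)/(exp(4*l) - 2*exp(3*l) + 7*exp(2*l) - 6*exp(l) + 9)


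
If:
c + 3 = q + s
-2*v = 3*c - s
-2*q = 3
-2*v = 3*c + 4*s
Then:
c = -9/2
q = -3/2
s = 0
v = 27/4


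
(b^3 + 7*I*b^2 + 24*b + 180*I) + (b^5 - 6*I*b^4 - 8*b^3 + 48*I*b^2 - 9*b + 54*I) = b^5 - 6*I*b^4 - 7*b^3 + 55*I*b^2 + 15*b + 234*I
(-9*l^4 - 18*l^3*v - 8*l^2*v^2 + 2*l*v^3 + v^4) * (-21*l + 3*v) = 189*l^5 + 351*l^4*v + 114*l^3*v^2 - 66*l^2*v^3 - 15*l*v^4 + 3*v^5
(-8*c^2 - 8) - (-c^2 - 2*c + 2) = -7*c^2 + 2*c - 10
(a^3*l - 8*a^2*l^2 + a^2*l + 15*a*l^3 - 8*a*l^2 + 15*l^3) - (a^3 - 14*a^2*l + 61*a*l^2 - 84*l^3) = a^3*l - a^3 - 8*a^2*l^2 + 15*a^2*l + 15*a*l^3 - 69*a*l^2 + 99*l^3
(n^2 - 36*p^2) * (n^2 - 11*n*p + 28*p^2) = n^4 - 11*n^3*p - 8*n^2*p^2 + 396*n*p^3 - 1008*p^4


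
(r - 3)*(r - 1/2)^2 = r^3 - 4*r^2 + 13*r/4 - 3/4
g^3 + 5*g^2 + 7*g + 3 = (g + 1)^2*(g + 3)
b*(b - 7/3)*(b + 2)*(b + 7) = b^4 + 20*b^3/3 - 7*b^2 - 98*b/3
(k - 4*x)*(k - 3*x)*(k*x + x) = k^3*x - 7*k^2*x^2 + k^2*x + 12*k*x^3 - 7*k*x^2 + 12*x^3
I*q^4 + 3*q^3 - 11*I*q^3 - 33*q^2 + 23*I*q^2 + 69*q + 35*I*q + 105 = (q - 7)*(q - 5)*(q - 3*I)*(I*q + I)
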